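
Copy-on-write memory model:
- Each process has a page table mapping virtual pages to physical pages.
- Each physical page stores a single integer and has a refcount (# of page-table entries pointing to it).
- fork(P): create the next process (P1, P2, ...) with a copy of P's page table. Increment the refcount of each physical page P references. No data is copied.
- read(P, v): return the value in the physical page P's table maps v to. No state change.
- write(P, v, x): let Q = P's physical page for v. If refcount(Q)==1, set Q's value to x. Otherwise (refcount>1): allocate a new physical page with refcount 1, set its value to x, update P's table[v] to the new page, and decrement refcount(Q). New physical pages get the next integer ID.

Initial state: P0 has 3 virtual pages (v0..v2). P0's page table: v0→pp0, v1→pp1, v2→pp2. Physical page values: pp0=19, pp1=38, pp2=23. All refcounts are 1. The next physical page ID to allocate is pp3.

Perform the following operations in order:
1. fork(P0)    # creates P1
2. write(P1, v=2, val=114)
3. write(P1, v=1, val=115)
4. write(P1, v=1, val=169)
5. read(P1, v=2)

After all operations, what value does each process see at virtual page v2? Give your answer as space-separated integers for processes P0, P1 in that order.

Answer: 23 114

Derivation:
Op 1: fork(P0) -> P1. 3 ppages; refcounts: pp0:2 pp1:2 pp2:2
Op 2: write(P1, v2, 114). refcount(pp2)=2>1 -> COPY to pp3. 4 ppages; refcounts: pp0:2 pp1:2 pp2:1 pp3:1
Op 3: write(P1, v1, 115). refcount(pp1)=2>1 -> COPY to pp4. 5 ppages; refcounts: pp0:2 pp1:1 pp2:1 pp3:1 pp4:1
Op 4: write(P1, v1, 169). refcount(pp4)=1 -> write in place. 5 ppages; refcounts: pp0:2 pp1:1 pp2:1 pp3:1 pp4:1
Op 5: read(P1, v2) -> 114. No state change.
P0: v2 -> pp2 = 23
P1: v2 -> pp3 = 114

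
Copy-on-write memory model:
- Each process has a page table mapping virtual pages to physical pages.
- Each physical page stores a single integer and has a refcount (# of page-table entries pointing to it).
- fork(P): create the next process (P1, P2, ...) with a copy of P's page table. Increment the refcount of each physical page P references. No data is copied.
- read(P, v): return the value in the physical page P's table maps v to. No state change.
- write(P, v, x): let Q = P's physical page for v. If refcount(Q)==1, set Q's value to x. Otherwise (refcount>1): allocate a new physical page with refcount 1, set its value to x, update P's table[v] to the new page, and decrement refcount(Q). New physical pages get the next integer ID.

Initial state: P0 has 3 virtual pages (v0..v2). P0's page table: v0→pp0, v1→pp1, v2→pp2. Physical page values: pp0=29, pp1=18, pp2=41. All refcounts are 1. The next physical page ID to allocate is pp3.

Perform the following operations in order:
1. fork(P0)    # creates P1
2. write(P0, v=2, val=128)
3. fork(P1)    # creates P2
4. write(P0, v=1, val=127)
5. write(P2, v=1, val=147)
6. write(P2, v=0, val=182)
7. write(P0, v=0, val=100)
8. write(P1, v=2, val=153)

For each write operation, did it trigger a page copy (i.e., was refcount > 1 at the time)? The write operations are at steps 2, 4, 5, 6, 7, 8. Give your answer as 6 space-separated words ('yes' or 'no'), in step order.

Op 1: fork(P0) -> P1. 3 ppages; refcounts: pp0:2 pp1:2 pp2:2
Op 2: write(P0, v2, 128). refcount(pp2)=2>1 -> COPY to pp3. 4 ppages; refcounts: pp0:2 pp1:2 pp2:1 pp3:1
Op 3: fork(P1) -> P2. 4 ppages; refcounts: pp0:3 pp1:3 pp2:2 pp3:1
Op 4: write(P0, v1, 127). refcount(pp1)=3>1 -> COPY to pp4. 5 ppages; refcounts: pp0:3 pp1:2 pp2:2 pp3:1 pp4:1
Op 5: write(P2, v1, 147). refcount(pp1)=2>1 -> COPY to pp5. 6 ppages; refcounts: pp0:3 pp1:1 pp2:2 pp3:1 pp4:1 pp5:1
Op 6: write(P2, v0, 182). refcount(pp0)=3>1 -> COPY to pp6. 7 ppages; refcounts: pp0:2 pp1:1 pp2:2 pp3:1 pp4:1 pp5:1 pp6:1
Op 7: write(P0, v0, 100). refcount(pp0)=2>1 -> COPY to pp7. 8 ppages; refcounts: pp0:1 pp1:1 pp2:2 pp3:1 pp4:1 pp5:1 pp6:1 pp7:1
Op 8: write(P1, v2, 153). refcount(pp2)=2>1 -> COPY to pp8. 9 ppages; refcounts: pp0:1 pp1:1 pp2:1 pp3:1 pp4:1 pp5:1 pp6:1 pp7:1 pp8:1

yes yes yes yes yes yes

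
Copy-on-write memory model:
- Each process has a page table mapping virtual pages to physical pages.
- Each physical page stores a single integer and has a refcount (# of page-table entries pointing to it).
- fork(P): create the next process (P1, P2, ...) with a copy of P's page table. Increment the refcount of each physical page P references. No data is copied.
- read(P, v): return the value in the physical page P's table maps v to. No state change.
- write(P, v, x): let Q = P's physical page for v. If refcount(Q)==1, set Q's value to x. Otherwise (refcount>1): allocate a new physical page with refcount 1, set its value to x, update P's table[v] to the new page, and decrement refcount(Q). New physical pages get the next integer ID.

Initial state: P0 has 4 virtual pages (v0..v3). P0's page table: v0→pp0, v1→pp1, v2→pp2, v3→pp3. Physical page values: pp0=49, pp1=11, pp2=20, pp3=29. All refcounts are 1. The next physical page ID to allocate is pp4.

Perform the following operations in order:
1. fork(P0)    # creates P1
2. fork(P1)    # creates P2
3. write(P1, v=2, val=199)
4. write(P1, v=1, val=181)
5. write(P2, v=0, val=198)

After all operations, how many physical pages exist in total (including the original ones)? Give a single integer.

Answer: 7

Derivation:
Op 1: fork(P0) -> P1. 4 ppages; refcounts: pp0:2 pp1:2 pp2:2 pp3:2
Op 2: fork(P1) -> P2. 4 ppages; refcounts: pp0:3 pp1:3 pp2:3 pp3:3
Op 3: write(P1, v2, 199). refcount(pp2)=3>1 -> COPY to pp4. 5 ppages; refcounts: pp0:3 pp1:3 pp2:2 pp3:3 pp4:1
Op 4: write(P1, v1, 181). refcount(pp1)=3>1 -> COPY to pp5. 6 ppages; refcounts: pp0:3 pp1:2 pp2:2 pp3:3 pp4:1 pp5:1
Op 5: write(P2, v0, 198). refcount(pp0)=3>1 -> COPY to pp6. 7 ppages; refcounts: pp0:2 pp1:2 pp2:2 pp3:3 pp4:1 pp5:1 pp6:1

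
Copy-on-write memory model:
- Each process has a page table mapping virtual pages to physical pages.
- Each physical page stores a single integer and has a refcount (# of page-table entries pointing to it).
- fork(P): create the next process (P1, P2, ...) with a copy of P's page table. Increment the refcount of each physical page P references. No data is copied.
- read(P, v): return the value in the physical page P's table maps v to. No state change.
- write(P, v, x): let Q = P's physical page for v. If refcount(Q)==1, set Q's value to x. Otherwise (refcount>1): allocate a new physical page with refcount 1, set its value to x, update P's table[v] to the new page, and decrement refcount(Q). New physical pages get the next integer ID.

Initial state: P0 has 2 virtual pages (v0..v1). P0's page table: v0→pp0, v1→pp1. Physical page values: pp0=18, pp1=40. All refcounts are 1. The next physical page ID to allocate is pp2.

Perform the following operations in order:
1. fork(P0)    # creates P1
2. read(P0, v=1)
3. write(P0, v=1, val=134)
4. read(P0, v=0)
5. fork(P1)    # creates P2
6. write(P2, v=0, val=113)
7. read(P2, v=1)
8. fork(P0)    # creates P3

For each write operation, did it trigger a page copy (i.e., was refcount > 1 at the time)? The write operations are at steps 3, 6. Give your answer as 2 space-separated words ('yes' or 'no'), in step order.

Op 1: fork(P0) -> P1. 2 ppages; refcounts: pp0:2 pp1:2
Op 2: read(P0, v1) -> 40. No state change.
Op 3: write(P0, v1, 134). refcount(pp1)=2>1 -> COPY to pp2. 3 ppages; refcounts: pp0:2 pp1:1 pp2:1
Op 4: read(P0, v0) -> 18. No state change.
Op 5: fork(P1) -> P2. 3 ppages; refcounts: pp0:3 pp1:2 pp2:1
Op 6: write(P2, v0, 113). refcount(pp0)=3>1 -> COPY to pp3. 4 ppages; refcounts: pp0:2 pp1:2 pp2:1 pp3:1
Op 7: read(P2, v1) -> 40. No state change.
Op 8: fork(P0) -> P3. 4 ppages; refcounts: pp0:3 pp1:2 pp2:2 pp3:1

yes yes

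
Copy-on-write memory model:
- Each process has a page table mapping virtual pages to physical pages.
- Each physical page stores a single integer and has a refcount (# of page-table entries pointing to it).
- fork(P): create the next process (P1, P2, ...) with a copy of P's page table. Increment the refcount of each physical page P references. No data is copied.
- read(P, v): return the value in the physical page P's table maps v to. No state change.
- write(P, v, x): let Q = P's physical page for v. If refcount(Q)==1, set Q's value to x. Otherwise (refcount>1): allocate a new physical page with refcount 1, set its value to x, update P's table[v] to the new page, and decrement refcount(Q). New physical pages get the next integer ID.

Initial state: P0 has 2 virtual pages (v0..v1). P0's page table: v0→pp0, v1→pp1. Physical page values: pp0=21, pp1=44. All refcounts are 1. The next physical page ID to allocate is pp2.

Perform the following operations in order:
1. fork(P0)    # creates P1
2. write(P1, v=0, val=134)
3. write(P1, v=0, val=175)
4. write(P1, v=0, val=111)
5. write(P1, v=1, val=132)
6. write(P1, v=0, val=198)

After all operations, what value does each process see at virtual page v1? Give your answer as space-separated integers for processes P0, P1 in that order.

Answer: 44 132

Derivation:
Op 1: fork(P0) -> P1. 2 ppages; refcounts: pp0:2 pp1:2
Op 2: write(P1, v0, 134). refcount(pp0)=2>1 -> COPY to pp2. 3 ppages; refcounts: pp0:1 pp1:2 pp2:1
Op 3: write(P1, v0, 175). refcount(pp2)=1 -> write in place. 3 ppages; refcounts: pp0:1 pp1:2 pp2:1
Op 4: write(P1, v0, 111). refcount(pp2)=1 -> write in place. 3 ppages; refcounts: pp0:1 pp1:2 pp2:1
Op 5: write(P1, v1, 132). refcount(pp1)=2>1 -> COPY to pp3. 4 ppages; refcounts: pp0:1 pp1:1 pp2:1 pp3:1
Op 6: write(P1, v0, 198). refcount(pp2)=1 -> write in place. 4 ppages; refcounts: pp0:1 pp1:1 pp2:1 pp3:1
P0: v1 -> pp1 = 44
P1: v1 -> pp3 = 132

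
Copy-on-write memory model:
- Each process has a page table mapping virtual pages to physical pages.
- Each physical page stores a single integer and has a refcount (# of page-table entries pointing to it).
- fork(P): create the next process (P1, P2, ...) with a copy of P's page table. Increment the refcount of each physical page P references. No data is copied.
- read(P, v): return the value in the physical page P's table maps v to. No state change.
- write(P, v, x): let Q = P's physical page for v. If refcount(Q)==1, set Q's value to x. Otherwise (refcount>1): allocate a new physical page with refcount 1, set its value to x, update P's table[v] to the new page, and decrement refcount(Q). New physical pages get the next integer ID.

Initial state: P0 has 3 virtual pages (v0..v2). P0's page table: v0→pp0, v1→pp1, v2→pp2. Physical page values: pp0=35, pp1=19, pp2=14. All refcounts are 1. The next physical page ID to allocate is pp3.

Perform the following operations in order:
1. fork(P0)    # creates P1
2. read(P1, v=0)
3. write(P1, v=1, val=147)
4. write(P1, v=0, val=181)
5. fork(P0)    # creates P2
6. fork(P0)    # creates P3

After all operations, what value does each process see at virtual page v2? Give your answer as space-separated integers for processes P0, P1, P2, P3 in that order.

Answer: 14 14 14 14

Derivation:
Op 1: fork(P0) -> P1. 3 ppages; refcounts: pp0:2 pp1:2 pp2:2
Op 2: read(P1, v0) -> 35. No state change.
Op 3: write(P1, v1, 147). refcount(pp1)=2>1 -> COPY to pp3. 4 ppages; refcounts: pp0:2 pp1:1 pp2:2 pp3:1
Op 4: write(P1, v0, 181). refcount(pp0)=2>1 -> COPY to pp4. 5 ppages; refcounts: pp0:1 pp1:1 pp2:2 pp3:1 pp4:1
Op 5: fork(P0) -> P2. 5 ppages; refcounts: pp0:2 pp1:2 pp2:3 pp3:1 pp4:1
Op 6: fork(P0) -> P3. 5 ppages; refcounts: pp0:3 pp1:3 pp2:4 pp3:1 pp4:1
P0: v2 -> pp2 = 14
P1: v2 -> pp2 = 14
P2: v2 -> pp2 = 14
P3: v2 -> pp2 = 14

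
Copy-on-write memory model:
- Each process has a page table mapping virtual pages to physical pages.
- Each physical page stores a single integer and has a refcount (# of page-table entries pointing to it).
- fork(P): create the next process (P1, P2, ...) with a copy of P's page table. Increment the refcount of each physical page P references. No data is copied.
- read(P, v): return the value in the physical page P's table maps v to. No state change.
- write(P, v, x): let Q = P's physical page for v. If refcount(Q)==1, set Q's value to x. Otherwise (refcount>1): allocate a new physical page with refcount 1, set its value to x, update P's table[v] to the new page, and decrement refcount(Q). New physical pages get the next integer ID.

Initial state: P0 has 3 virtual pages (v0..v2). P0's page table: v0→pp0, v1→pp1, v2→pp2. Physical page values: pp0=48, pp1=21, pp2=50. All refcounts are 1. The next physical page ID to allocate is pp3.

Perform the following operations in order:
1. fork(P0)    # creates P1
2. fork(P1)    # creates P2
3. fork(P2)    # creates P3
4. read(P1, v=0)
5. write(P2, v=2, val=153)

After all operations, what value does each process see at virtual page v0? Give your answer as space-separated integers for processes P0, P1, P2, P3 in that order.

Answer: 48 48 48 48

Derivation:
Op 1: fork(P0) -> P1. 3 ppages; refcounts: pp0:2 pp1:2 pp2:2
Op 2: fork(P1) -> P2. 3 ppages; refcounts: pp0:3 pp1:3 pp2:3
Op 3: fork(P2) -> P3. 3 ppages; refcounts: pp0:4 pp1:4 pp2:4
Op 4: read(P1, v0) -> 48. No state change.
Op 5: write(P2, v2, 153). refcount(pp2)=4>1 -> COPY to pp3. 4 ppages; refcounts: pp0:4 pp1:4 pp2:3 pp3:1
P0: v0 -> pp0 = 48
P1: v0 -> pp0 = 48
P2: v0 -> pp0 = 48
P3: v0 -> pp0 = 48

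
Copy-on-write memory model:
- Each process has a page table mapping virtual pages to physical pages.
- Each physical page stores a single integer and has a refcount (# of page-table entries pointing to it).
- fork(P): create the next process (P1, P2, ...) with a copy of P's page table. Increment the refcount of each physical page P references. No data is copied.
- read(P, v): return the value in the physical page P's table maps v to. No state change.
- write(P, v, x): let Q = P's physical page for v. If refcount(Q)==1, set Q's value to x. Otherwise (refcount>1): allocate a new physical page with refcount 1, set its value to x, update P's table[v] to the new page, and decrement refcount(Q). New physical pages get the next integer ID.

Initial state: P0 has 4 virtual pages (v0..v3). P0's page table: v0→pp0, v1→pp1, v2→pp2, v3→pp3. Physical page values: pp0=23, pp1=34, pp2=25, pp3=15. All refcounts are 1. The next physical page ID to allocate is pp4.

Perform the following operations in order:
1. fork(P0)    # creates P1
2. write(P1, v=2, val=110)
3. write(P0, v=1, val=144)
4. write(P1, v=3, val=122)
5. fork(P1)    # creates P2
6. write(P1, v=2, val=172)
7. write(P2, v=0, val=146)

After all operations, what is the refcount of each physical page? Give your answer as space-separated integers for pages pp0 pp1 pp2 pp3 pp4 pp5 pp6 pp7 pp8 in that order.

Answer: 2 2 1 1 1 1 2 1 1

Derivation:
Op 1: fork(P0) -> P1. 4 ppages; refcounts: pp0:2 pp1:2 pp2:2 pp3:2
Op 2: write(P1, v2, 110). refcount(pp2)=2>1 -> COPY to pp4. 5 ppages; refcounts: pp0:2 pp1:2 pp2:1 pp3:2 pp4:1
Op 3: write(P0, v1, 144). refcount(pp1)=2>1 -> COPY to pp5. 6 ppages; refcounts: pp0:2 pp1:1 pp2:1 pp3:2 pp4:1 pp5:1
Op 4: write(P1, v3, 122). refcount(pp3)=2>1 -> COPY to pp6. 7 ppages; refcounts: pp0:2 pp1:1 pp2:1 pp3:1 pp4:1 pp5:1 pp6:1
Op 5: fork(P1) -> P2. 7 ppages; refcounts: pp0:3 pp1:2 pp2:1 pp3:1 pp4:2 pp5:1 pp6:2
Op 6: write(P1, v2, 172). refcount(pp4)=2>1 -> COPY to pp7. 8 ppages; refcounts: pp0:3 pp1:2 pp2:1 pp3:1 pp4:1 pp5:1 pp6:2 pp7:1
Op 7: write(P2, v0, 146). refcount(pp0)=3>1 -> COPY to pp8. 9 ppages; refcounts: pp0:2 pp1:2 pp2:1 pp3:1 pp4:1 pp5:1 pp6:2 pp7:1 pp8:1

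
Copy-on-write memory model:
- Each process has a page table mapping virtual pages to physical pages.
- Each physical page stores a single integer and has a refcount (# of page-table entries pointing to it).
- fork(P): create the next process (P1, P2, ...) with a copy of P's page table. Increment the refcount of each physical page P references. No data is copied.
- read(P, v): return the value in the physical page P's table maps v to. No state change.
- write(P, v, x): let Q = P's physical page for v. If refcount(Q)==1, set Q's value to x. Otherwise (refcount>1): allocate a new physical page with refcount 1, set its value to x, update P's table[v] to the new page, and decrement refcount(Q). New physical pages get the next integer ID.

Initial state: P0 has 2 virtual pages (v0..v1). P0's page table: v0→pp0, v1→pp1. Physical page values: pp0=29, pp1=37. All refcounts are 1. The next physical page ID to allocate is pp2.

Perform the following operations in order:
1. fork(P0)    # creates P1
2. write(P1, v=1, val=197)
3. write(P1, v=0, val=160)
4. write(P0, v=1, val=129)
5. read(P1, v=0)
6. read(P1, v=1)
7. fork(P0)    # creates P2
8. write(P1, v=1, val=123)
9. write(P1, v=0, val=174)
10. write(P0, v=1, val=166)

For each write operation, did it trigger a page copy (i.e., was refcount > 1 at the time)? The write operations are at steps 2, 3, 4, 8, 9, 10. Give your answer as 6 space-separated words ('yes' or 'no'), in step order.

Op 1: fork(P0) -> P1. 2 ppages; refcounts: pp0:2 pp1:2
Op 2: write(P1, v1, 197). refcount(pp1)=2>1 -> COPY to pp2. 3 ppages; refcounts: pp0:2 pp1:1 pp2:1
Op 3: write(P1, v0, 160). refcount(pp0)=2>1 -> COPY to pp3. 4 ppages; refcounts: pp0:1 pp1:1 pp2:1 pp3:1
Op 4: write(P0, v1, 129). refcount(pp1)=1 -> write in place. 4 ppages; refcounts: pp0:1 pp1:1 pp2:1 pp3:1
Op 5: read(P1, v0) -> 160. No state change.
Op 6: read(P1, v1) -> 197. No state change.
Op 7: fork(P0) -> P2. 4 ppages; refcounts: pp0:2 pp1:2 pp2:1 pp3:1
Op 8: write(P1, v1, 123). refcount(pp2)=1 -> write in place. 4 ppages; refcounts: pp0:2 pp1:2 pp2:1 pp3:1
Op 9: write(P1, v0, 174). refcount(pp3)=1 -> write in place. 4 ppages; refcounts: pp0:2 pp1:2 pp2:1 pp3:1
Op 10: write(P0, v1, 166). refcount(pp1)=2>1 -> COPY to pp4. 5 ppages; refcounts: pp0:2 pp1:1 pp2:1 pp3:1 pp4:1

yes yes no no no yes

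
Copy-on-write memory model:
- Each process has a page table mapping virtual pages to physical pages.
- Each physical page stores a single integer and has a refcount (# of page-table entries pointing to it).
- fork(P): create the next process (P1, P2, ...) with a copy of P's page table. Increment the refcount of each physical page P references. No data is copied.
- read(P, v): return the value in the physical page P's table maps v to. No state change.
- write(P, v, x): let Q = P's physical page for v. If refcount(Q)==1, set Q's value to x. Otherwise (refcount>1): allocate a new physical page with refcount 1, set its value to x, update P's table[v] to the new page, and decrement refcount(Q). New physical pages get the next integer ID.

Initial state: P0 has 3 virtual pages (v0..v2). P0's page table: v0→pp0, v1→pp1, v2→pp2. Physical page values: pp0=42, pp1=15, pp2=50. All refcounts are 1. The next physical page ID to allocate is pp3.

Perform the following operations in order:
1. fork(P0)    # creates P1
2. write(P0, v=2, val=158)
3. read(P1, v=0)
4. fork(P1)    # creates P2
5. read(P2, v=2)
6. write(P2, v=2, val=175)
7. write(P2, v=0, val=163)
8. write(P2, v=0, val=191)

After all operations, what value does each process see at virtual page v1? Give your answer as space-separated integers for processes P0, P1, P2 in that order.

Answer: 15 15 15

Derivation:
Op 1: fork(P0) -> P1. 3 ppages; refcounts: pp0:2 pp1:2 pp2:2
Op 2: write(P0, v2, 158). refcount(pp2)=2>1 -> COPY to pp3. 4 ppages; refcounts: pp0:2 pp1:2 pp2:1 pp3:1
Op 3: read(P1, v0) -> 42. No state change.
Op 4: fork(P1) -> P2. 4 ppages; refcounts: pp0:3 pp1:3 pp2:2 pp3:1
Op 5: read(P2, v2) -> 50. No state change.
Op 6: write(P2, v2, 175). refcount(pp2)=2>1 -> COPY to pp4. 5 ppages; refcounts: pp0:3 pp1:3 pp2:1 pp3:1 pp4:1
Op 7: write(P2, v0, 163). refcount(pp0)=3>1 -> COPY to pp5. 6 ppages; refcounts: pp0:2 pp1:3 pp2:1 pp3:1 pp4:1 pp5:1
Op 8: write(P2, v0, 191). refcount(pp5)=1 -> write in place. 6 ppages; refcounts: pp0:2 pp1:3 pp2:1 pp3:1 pp4:1 pp5:1
P0: v1 -> pp1 = 15
P1: v1 -> pp1 = 15
P2: v1 -> pp1 = 15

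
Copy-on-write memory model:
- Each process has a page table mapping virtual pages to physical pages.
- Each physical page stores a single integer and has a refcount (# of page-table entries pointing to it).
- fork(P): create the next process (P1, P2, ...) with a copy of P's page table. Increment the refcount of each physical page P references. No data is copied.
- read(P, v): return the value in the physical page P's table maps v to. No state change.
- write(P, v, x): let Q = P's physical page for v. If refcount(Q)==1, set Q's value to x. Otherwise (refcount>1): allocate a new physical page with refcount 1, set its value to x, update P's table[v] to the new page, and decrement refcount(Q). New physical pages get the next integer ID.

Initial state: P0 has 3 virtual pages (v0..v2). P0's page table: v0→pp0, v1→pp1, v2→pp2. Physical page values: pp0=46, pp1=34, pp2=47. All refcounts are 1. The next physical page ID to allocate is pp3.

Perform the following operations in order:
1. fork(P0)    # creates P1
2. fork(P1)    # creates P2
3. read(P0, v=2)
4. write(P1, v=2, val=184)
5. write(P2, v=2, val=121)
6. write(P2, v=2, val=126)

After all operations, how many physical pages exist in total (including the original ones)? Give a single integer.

Op 1: fork(P0) -> P1. 3 ppages; refcounts: pp0:2 pp1:2 pp2:2
Op 2: fork(P1) -> P2. 3 ppages; refcounts: pp0:3 pp1:3 pp2:3
Op 3: read(P0, v2) -> 47. No state change.
Op 4: write(P1, v2, 184). refcount(pp2)=3>1 -> COPY to pp3. 4 ppages; refcounts: pp0:3 pp1:3 pp2:2 pp3:1
Op 5: write(P2, v2, 121). refcount(pp2)=2>1 -> COPY to pp4. 5 ppages; refcounts: pp0:3 pp1:3 pp2:1 pp3:1 pp4:1
Op 6: write(P2, v2, 126). refcount(pp4)=1 -> write in place. 5 ppages; refcounts: pp0:3 pp1:3 pp2:1 pp3:1 pp4:1

Answer: 5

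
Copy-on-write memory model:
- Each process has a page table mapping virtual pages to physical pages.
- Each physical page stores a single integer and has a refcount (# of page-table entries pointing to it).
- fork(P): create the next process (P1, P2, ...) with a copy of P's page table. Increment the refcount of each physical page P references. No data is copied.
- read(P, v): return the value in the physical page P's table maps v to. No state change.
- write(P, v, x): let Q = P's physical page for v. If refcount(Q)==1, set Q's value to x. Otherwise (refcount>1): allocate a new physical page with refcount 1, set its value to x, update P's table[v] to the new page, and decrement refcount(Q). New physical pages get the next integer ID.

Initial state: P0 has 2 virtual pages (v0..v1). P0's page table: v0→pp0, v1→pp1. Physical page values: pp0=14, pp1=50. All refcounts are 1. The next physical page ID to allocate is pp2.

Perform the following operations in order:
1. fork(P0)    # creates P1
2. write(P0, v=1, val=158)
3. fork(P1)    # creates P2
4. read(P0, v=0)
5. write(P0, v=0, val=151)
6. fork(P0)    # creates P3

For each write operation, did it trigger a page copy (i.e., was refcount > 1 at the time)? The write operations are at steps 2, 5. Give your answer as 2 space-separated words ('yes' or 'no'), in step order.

Op 1: fork(P0) -> P1. 2 ppages; refcounts: pp0:2 pp1:2
Op 2: write(P0, v1, 158). refcount(pp1)=2>1 -> COPY to pp2. 3 ppages; refcounts: pp0:2 pp1:1 pp2:1
Op 3: fork(P1) -> P2. 3 ppages; refcounts: pp0:3 pp1:2 pp2:1
Op 4: read(P0, v0) -> 14. No state change.
Op 5: write(P0, v0, 151). refcount(pp0)=3>1 -> COPY to pp3. 4 ppages; refcounts: pp0:2 pp1:2 pp2:1 pp3:1
Op 6: fork(P0) -> P3. 4 ppages; refcounts: pp0:2 pp1:2 pp2:2 pp3:2

yes yes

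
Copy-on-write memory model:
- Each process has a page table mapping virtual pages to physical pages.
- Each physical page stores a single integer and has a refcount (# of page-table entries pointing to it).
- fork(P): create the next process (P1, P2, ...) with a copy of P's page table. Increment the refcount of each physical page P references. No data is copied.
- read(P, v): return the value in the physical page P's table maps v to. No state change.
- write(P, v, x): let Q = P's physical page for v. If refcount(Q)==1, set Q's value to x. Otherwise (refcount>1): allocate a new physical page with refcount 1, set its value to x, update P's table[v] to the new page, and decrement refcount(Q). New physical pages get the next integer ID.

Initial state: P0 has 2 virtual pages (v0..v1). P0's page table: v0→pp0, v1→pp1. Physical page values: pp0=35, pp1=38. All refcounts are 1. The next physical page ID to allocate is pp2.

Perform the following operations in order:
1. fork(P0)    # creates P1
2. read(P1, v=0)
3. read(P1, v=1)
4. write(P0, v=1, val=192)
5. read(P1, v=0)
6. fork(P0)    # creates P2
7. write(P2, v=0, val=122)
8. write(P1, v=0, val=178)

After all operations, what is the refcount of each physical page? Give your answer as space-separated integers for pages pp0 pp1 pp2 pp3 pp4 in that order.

Op 1: fork(P0) -> P1. 2 ppages; refcounts: pp0:2 pp1:2
Op 2: read(P1, v0) -> 35. No state change.
Op 3: read(P1, v1) -> 38. No state change.
Op 4: write(P0, v1, 192). refcount(pp1)=2>1 -> COPY to pp2. 3 ppages; refcounts: pp0:2 pp1:1 pp2:1
Op 5: read(P1, v0) -> 35. No state change.
Op 6: fork(P0) -> P2. 3 ppages; refcounts: pp0:3 pp1:1 pp2:2
Op 7: write(P2, v0, 122). refcount(pp0)=3>1 -> COPY to pp3. 4 ppages; refcounts: pp0:2 pp1:1 pp2:2 pp3:1
Op 8: write(P1, v0, 178). refcount(pp0)=2>1 -> COPY to pp4. 5 ppages; refcounts: pp0:1 pp1:1 pp2:2 pp3:1 pp4:1

Answer: 1 1 2 1 1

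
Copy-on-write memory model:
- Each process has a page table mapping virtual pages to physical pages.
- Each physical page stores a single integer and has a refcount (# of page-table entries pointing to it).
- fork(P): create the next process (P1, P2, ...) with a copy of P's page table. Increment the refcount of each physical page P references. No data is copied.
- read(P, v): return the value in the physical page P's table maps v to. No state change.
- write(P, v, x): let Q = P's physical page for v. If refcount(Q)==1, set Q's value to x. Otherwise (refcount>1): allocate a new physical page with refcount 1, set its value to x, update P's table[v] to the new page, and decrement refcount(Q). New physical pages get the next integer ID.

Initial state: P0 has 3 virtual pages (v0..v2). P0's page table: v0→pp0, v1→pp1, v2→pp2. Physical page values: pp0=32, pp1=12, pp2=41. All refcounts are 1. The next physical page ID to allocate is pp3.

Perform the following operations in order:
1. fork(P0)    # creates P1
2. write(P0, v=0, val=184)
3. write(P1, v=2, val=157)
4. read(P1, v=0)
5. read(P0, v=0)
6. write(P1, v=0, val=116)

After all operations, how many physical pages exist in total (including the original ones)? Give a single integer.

Answer: 5

Derivation:
Op 1: fork(P0) -> P1. 3 ppages; refcounts: pp0:2 pp1:2 pp2:2
Op 2: write(P0, v0, 184). refcount(pp0)=2>1 -> COPY to pp3. 4 ppages; refcounts: pp0:1 pp1:2 pp2:2 pp3:1
Op 3: write(P1, v2, 157). refcount(pp2)=2>1 -> COPY to pp4. 5 ppages; refcounts: pp0:1 pp1:2 pp2:1 pp3:1 pp4:1
Op 4: read(P1, v0) -> 32. No state change.
Op 5: read(P0, v0) -> 184. No state change.
Op 6: write(P1, v0, 116). refcount(pp0)=1 -> write in place. 5 ppages; refcounts: pp0:1 pp1:2 pp2:1 pp3:1 pp4:1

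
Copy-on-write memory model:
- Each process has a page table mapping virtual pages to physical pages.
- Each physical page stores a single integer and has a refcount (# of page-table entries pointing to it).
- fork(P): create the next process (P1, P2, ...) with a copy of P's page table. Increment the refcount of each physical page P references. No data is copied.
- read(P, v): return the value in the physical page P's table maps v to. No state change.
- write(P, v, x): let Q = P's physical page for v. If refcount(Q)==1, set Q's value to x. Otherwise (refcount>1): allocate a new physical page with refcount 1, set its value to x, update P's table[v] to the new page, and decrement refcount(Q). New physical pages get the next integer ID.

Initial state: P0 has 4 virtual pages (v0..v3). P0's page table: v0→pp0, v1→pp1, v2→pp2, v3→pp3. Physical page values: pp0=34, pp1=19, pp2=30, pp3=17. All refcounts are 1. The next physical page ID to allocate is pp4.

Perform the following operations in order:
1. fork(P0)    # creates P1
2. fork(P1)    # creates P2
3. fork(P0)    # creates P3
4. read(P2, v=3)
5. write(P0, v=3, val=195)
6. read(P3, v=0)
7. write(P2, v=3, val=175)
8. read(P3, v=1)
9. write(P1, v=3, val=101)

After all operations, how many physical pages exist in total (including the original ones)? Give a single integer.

Op 1: fork(P0) -> P1. 4 ppages; refcounts: pp0:2 pp1:2 pp2:2 pp3:2
Op 2: fork(P1) -> P2. 4 ppages; refcounts: pp0:3 pp1:3 pp2:3 pp3:3
Op 3: fork(P0) -> P3. 4 ppages; refcounts: pp0:4 pp1:4 pp2:4 pp3:4
Op 4: read(P2, v3) -> 17. No state change.
Op 5: write(P0, v3, 195). refcount(pp3)=4>1 -> COPY to pp4. 5 ppages; refcounts: pp0:4 pp1:4 pp2:4 pp3:3 pp4:1
Op 6: read(P3, v0) -> 34. No state change.
Op 7: write(P2, v3, 175). refcount(pp3)=3>1 -> COPY to pp5. 6 ppages; refcounts: pp0:4 pp1:4 pp2:4 pp3:2 pp4:1 pp5:1
Op 8: read(P3, v1) -> 19. No state change.
Op 9: write(P1, v3, 101). refcount(pp3)=2>1 -> COPY to pp6. 7 ppages; refcounts: pp0:4 pp1:4 pp2:4 pp3:1 pp4:1 pp5:1 pp6:1

Answer: 7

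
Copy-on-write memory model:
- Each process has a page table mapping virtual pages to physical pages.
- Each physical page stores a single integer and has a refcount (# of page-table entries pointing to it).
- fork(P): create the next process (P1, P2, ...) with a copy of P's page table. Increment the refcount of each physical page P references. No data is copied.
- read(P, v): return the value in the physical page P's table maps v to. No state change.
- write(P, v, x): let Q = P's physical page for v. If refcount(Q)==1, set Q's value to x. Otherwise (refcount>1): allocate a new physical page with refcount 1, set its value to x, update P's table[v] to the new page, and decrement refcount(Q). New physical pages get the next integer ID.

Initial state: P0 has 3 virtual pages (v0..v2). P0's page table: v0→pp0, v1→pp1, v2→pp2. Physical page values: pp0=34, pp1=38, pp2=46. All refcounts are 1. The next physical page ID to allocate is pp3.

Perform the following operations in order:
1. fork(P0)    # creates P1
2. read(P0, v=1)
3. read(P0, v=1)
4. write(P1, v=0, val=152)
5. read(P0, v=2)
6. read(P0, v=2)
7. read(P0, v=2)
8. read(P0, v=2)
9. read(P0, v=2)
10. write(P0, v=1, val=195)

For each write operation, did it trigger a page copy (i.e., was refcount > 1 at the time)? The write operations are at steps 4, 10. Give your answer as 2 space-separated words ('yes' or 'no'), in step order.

Op 1: fork(P0) -> P1. 3 ppages; refcounts: pp0:2 pp1:2 pp2:2
Op 2: read(P0, v1) -> 38. No state change.
Op 3: read(P0, v1) -> 38. No state change.
Op 4: write(P1, v0, 152). refcount(pp0)=2>1 -> COPY to pp3. 4 ppages; refcounts: pp0:1 pp1:2 pp2:2 pp3:1
Op 5: read(P0, v2) -> 46. No state change.
Op 6: read(P0, v2) -> 46. No state change.
Op 7: read(P0, v2) -> 46. No state change.
Op 8: read(P0, v2) -> 46. No state change.
Op 9: read(P0, v2) -> 46. No state change.
Op 10: write(P0, v1, 195). refcount(pp1)=2>1 -> COPY to pp4. 5 ppages; refcounts: pp0:1 pp1:1 pp2:2 pp3:1 pp4:1

yes yes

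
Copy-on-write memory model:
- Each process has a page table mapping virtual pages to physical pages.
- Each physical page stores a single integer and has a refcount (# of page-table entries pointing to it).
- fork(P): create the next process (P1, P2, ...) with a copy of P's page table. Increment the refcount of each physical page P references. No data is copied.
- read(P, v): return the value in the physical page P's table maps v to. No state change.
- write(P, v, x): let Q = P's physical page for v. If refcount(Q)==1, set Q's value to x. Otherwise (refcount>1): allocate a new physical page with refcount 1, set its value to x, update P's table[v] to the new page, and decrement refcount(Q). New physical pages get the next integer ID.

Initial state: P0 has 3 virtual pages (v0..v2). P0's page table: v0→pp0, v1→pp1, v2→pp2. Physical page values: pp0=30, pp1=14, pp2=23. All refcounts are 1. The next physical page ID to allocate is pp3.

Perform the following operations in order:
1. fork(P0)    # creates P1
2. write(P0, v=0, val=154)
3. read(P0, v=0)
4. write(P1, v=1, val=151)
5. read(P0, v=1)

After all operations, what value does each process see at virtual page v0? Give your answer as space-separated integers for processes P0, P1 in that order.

Answer: 154 30

Derivation:
Op 1: fork(P0) -> P1. 3 ppages; refcounts: pp0:2 pp1:2 pp2:2
Op 2: write(P0, v0, 154). refcount(pp0)=2>1 -> COPY to pp3. 4 ppages; refcounts: pp0:1 pp1:2 pp2:2 pp3:1
Op 3: read(P0, v0) -> 154. No state change.
Op 4: write(P1, v1, 151). refcount(pp1)=2>1 -> COPY to pp4. 5 ppages; refcounts: pp0:1 pp1:1 pp2:2 pp3:1 pp4:1
Op 5: read(P0, v1) -> 14. No state change.
P0: v0 -> pp3 = 154
P1: v0 -> pp0 = 30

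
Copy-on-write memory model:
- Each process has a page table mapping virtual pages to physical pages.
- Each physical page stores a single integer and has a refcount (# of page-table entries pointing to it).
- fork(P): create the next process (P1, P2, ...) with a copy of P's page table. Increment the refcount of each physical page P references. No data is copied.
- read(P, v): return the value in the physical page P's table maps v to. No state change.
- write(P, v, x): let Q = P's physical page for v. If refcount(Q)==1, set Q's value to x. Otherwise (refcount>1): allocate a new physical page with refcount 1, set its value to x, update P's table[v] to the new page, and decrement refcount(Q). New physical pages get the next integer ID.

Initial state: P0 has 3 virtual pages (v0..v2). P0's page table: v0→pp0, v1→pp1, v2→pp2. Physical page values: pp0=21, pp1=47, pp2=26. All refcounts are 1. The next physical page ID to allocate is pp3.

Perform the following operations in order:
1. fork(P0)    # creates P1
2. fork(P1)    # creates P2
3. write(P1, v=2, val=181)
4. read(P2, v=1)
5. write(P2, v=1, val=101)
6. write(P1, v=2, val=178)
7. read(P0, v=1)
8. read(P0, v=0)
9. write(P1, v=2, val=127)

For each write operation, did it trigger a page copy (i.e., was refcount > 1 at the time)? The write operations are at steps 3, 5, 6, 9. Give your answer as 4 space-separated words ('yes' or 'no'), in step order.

Op 1: fork(P0) -> P1. 3 ppages; refcounts: pp0:2 pp1:2 pp2:2
Op 2: fork(P1) -> P2. 3 ppages; refcounts: pp0:3 pp1:3 pp2:3
Op 3: write(P1, v2, 181). refcount(pp2)=3>1 -> COPY to pp3. 4 ppages; refcounts: pp0:3 pp1:3 pp2:2 pp3:1
Op 4: read(P2, v1) -> 47. No state change.
Op 5: write(P2, v1, 101). refcount(pp1)=3>1 -> COPY to pp4. 5 ppages; refcounts: pp0:3 pp1:2 pp2:2 pp3:1 pp4:1
Op 6: write(P1, v2, 178). refcount(pp3)=1 -> write in place. 5 ppages; refcounts: pp0:3 pp1:2 pp2:2 pp3:1 pp4:1
Op 7: read(P0, v1) -> 47. No state change.
Op 8: read(P0, v0) -> 21. No state change.
Op 9: write(P1, v2, 127). refcount(pp3)=1 -> write in place. 5 ppages; refcounts: pp0:3 pp1:2 pp2:2 pp3:1 pp4:1

yes yes no no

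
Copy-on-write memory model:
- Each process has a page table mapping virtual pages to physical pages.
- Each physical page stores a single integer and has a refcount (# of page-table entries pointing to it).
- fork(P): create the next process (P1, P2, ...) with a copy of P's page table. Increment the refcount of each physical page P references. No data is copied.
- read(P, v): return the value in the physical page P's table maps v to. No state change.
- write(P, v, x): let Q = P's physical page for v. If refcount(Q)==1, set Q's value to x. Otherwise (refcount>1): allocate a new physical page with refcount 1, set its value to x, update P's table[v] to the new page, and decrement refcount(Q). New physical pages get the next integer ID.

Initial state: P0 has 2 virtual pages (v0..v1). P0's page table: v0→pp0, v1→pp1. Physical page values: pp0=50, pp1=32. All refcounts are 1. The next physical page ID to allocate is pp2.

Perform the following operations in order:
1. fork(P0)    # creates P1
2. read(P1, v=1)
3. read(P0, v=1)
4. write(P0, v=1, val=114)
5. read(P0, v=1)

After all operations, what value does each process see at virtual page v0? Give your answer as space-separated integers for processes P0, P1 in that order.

Answer: 50 50

Derivation:
Op 1: fork(P0) -> P1. 2 ppages; refcounts: pp0:2 pp1:2
Op 2: read(P1, v1) -> 32. No state change.
Op 3: read(P0, v1) -> 32. No state change.
Op 4: write(P0, v1, 114). refcount(pp1)=2>1 -> COPY to pp2. 3 ppages; refcounts: pp0:2 pp1:1 pp2:1
Op 5: read(P0, v1) -> 114. No state change.
P0: v0 -> pp0 = 50
P1: v0 -> pp0 = 50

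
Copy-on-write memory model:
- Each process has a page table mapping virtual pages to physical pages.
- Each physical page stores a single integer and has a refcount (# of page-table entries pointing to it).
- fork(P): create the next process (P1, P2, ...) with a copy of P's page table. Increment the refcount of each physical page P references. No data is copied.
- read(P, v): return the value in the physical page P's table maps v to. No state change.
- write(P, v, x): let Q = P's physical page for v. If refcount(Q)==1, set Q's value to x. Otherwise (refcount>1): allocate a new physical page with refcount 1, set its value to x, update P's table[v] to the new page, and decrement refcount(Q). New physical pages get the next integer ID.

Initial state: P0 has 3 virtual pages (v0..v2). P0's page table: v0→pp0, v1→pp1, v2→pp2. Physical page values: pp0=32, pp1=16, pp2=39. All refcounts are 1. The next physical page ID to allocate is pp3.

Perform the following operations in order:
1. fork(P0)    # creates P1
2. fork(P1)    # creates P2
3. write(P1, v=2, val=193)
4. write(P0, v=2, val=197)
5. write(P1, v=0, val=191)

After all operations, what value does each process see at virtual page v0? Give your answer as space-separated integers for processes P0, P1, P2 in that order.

Op 1: fork(P0) -> P1. 3 ppages; refcounts: pp0:2 pp1:2 pp2:2
Op 2: fork(P1) -> P2. 3 ppages; refcounts: pp0:3 pp1:3 pp2:3
Op 3: write(P1, v2, 193). refcount(pp2)=3>1 -> COPY to pp3. 4 ppages; refcounts: pp0:3 pp1:3 pp2:2 pp3:1
Op 4: write(P0, v2, 197). refcount(pp2)=2>1 -> COPY to pp4. 5 ppages; refcounts: pp0:3 pp1:3 pp2:1 pp3:1 pp4:1
Op 5: write(P1, v0, 191). refcount(pp0)=3>1 -> COPY to pp5. 6 ppages; refcounts: pp0:2 pp1:3 pp2:1 pp3:1 pp4:1 pp5:1
P0: v0 -> pp0 = 32
P1: v0 -> pp5 = 191
P2: v0 -> pp0 = 32

Answer: 32 191 32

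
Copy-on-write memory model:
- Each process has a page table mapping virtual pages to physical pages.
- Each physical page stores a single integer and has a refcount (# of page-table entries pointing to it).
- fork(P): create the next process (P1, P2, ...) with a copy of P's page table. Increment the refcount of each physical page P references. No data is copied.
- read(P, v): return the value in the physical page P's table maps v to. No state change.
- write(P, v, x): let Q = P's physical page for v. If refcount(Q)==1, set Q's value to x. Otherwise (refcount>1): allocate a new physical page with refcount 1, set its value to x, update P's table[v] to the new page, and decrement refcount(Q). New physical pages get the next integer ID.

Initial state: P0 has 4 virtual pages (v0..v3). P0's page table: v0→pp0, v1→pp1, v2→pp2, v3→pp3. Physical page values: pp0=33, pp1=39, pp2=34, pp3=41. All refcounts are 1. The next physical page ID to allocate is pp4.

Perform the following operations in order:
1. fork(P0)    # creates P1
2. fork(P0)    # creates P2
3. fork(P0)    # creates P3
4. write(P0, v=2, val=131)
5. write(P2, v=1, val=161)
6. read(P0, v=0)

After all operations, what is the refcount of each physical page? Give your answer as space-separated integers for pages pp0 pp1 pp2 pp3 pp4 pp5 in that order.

Op 1: fork(P0) -> P1. 4 ppages; refcounts: pp0:2 pp1:2 pp2:2 pp3:2
Op 2: fork(P0) -> P2. 4 ppages; refcounts: pp0:3 pp1:3 pp2:3 pp3:3
Op 3: fork(P0) -> P3. 4 ppages; refcounts: pp0:4 pp1:4 pp2:4 pp3:4
Op 4: write(P0, v2, 131). refcount(pp2)=4>1 -> COPY to pp4. 5 ppages; refcounts: pp0:4 pp1:4 pp2:3 pp3:4 pp4:1
Op 5: write(P2, v1, 161). refcount(pp1)=4>1 -> COPY to pp5. 6 ppages; refcounts: pp0:4 pp1:3 pp2:3 pp3:4 pp4:1 pp5:1
Op 6: read(P0, v0) -> 33. No state change.

Answer: 4 3 3 4 1 1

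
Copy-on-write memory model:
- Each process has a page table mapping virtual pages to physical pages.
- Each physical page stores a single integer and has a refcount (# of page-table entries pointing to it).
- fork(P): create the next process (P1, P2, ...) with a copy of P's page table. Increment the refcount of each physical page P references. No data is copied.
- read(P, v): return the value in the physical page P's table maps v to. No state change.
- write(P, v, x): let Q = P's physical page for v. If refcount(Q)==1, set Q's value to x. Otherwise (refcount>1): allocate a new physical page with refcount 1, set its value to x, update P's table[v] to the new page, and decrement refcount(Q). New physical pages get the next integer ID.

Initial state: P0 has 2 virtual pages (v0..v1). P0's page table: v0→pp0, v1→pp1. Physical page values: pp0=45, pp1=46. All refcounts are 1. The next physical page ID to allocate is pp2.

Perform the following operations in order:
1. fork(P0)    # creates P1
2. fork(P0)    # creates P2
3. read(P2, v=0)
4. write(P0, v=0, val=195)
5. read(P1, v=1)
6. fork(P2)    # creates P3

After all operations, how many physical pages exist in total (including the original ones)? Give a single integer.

Answer: 3

Derivation:
Op 1: fork(P0) -> P1. 2 ppages; refcounts: pp0:2 pp1:2
Op 2: fork(P0) -> P2. 2 ppages; refcounts: pp0:3 pp1:3
Op 3: read(P2, v0) -> 45. No state change.
Op 4: write(P0, v0, 195). refcount(pp0)=3>1 -> COPY to pp2. 3 ppages; refcounts: pp0:2 pp1:3 pp2:1
Op 5: read(P1, v1) -> 46. No state change.
Op 6: fork(P2) -> P3. 3 ppages; refcounts: pp0:3 pp1:4 pp2:1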